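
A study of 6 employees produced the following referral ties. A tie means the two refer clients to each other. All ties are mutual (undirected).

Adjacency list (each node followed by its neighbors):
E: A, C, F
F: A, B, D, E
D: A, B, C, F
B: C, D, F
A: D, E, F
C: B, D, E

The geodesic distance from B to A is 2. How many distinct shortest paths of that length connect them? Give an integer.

2

The shortest distance is 2. The length-2 paths are: B–D–A; B–F–A.
That gives 2 distinct shortest paths.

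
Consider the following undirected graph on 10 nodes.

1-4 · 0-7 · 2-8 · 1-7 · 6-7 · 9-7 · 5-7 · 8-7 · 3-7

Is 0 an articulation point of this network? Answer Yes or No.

No

Even without 0, every remaining node can still reach every other (the residual graph is connected), so 0 is not a cut vertex.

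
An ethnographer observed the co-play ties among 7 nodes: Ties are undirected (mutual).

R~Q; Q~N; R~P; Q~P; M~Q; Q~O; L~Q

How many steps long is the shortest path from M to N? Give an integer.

One shortest route is M – Q – N, which uses 2 edges, and M and N are not directly tied, so nothing shorter exists. So d(M,N) = 2.

2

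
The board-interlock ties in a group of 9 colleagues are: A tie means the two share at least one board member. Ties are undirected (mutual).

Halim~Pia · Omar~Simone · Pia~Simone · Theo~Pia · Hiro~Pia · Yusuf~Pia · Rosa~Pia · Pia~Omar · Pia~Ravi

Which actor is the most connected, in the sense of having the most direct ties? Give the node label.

Pia

Degrees — Halim:1, Hiro:1, Omar:2, Pia:8, Ravi:1, Rosa:1, Simone:2, Theo:1, Yusuf:1.
The maximum is 8, attained only by Pia.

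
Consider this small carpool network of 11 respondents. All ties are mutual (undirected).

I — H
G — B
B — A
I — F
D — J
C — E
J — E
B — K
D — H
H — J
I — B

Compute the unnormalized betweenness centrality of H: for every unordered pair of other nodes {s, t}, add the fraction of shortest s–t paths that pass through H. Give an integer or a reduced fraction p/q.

Pairs whose geodesics pass through H — B–J: 1; B–D: 1; B–E: 1; B–C: 1; G–J: 1; G–D: 1; G–E: 1; G–C: 1; I–J: 1; I–D: 1; I–E: 1; I–C: 1; K–J: 1; K–D: 1 … (+10 more pairs).
All other pairs contribute 0.
Summing the contributions gives betweenness(H) = 24.

24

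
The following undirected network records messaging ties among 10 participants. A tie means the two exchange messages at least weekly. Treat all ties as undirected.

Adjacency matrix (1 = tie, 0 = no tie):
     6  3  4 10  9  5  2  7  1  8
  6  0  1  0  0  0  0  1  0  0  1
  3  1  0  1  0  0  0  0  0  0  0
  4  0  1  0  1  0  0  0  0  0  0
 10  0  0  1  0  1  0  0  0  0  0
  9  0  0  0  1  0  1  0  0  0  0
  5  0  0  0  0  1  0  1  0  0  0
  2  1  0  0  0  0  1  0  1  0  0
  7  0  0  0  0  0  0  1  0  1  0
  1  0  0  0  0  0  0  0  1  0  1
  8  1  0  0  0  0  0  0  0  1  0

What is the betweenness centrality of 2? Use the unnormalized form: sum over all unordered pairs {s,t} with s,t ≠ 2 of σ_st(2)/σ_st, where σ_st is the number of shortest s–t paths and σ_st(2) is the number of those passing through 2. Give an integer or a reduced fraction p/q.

Pairs whose geodesics pass through 2 — 6–9: 1; 6–5: 1; 6–7: 1; 3–5: 1; 3–7: 1; 4–7: 1; 10–7: 1; 10–1: 1/2; 9–7: 1; 9–1: 1; 9–8: 1; 5–7: 1; 5–1: 1; 5–8: 1.
All other pairs contribute 0.
Summing the contributions gives betweenness(2) = 27/2.

27/2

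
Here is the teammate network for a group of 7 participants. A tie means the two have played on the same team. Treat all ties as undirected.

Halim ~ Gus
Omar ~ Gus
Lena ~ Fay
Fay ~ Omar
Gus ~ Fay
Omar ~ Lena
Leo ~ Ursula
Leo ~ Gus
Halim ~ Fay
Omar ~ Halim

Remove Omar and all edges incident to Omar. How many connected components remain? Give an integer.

Omar's neighbors (Fay, Gus, Halim, and Lena) remain reachable from one another through other ties, so the rest of the network stays in one piece.

1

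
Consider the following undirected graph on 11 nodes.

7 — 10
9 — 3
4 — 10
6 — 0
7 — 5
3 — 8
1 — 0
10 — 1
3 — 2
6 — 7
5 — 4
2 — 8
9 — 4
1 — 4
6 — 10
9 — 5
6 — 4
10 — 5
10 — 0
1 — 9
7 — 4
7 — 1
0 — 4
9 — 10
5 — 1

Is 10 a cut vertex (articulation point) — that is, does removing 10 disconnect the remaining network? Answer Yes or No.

Even without 10, every remaining node can still reach every other (the residual graph is connected), so 10 is not a cut vertex.

No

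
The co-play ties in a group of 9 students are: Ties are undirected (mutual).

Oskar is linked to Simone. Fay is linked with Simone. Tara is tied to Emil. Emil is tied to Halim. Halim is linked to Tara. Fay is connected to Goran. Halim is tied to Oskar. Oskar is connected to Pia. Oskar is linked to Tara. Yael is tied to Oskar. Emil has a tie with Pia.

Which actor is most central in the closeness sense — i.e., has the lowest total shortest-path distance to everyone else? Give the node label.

Farness (sum of distances to all others) for each node — Emil:20, Fay:20, Goran:27, Halim:16, Oskar:12, Pia:17, Simone:15, Tara:16, Yael:19.
The smallest farness is 12, for Oskar, so Oskar has the highest closeness.

Oskar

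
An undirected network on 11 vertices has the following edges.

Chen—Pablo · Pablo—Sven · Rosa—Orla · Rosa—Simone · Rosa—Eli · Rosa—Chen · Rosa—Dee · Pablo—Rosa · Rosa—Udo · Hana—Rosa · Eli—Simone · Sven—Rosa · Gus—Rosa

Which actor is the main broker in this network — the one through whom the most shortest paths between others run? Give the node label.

Rosa

Unnormalized betweenness of each node: Chen:0, Dee:0, Eli:0, Gus:0, Hana:0, Orla:0, Pablo:1/2, Rosa:83/2, Simone:0, Sven:0, Udo:0.
Rosa has the largest value, 83/2, making it the main broker — the node through which the most shortest paths run.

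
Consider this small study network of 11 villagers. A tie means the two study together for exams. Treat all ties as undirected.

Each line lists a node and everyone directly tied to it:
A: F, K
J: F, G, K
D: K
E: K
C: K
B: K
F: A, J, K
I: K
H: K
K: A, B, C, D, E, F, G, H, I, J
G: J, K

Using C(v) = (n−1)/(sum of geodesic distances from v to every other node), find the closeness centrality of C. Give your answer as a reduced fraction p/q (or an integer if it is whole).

Distances from C: A:2, B:2, D:2, E:2, F:2, G:2, H:2, I:2, J:2, K:1. Sum = 19.
n = 11, so closeness = 10/19.

10/19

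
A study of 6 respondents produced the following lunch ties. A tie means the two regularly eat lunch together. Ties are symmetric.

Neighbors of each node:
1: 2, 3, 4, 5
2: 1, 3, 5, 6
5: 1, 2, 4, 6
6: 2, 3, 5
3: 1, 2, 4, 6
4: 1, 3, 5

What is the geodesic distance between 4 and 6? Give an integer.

2

One shortest route is 4 – 5 – 6, which uses 2 edges, and 4 and 6 are not directly tied, so nothing shorter exists. So d(4,6) = 2.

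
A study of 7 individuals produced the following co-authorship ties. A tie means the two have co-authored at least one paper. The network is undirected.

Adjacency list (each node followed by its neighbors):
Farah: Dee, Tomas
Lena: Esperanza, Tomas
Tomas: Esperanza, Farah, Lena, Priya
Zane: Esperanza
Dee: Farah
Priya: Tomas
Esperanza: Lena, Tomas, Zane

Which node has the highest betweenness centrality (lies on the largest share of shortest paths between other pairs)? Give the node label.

Tomas

Unnormalized betweenness of each node: Dee:0, Esperanza:5, Farah:5, Lena:0, Priya:0, Tomas:11, Zane:0.
Tomas has the largest value, 11, making it the main broker — the node through which the most shortest paths run.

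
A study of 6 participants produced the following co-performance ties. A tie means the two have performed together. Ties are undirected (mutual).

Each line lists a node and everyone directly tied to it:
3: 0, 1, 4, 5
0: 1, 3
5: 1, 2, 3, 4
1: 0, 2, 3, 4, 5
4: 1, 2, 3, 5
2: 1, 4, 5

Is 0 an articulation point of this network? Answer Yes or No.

Even without 0, every remaining node can still reach every other (the residual graph is connected), so 0 is not a cut vertex.

No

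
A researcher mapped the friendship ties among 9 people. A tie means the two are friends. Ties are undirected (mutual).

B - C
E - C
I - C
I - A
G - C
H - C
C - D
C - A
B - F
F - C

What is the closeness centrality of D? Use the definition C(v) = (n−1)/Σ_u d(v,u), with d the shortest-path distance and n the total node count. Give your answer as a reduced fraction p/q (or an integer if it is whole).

8/15

Distances from D: A:2, B:2, C:1, E:2, F:2, G:2, H:2, I:2. Sum = 15.
n = 9, so closeness = 8/15.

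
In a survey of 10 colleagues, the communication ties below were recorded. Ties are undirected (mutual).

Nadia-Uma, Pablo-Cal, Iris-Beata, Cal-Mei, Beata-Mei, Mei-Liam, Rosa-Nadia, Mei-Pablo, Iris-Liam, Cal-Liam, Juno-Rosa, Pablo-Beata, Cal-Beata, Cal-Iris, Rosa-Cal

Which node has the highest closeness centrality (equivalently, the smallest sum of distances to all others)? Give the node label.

Cal

Farness (sum of distances to all others) for each node — Beata:18, Cal:13, Iris:19, Juno:23, Liam:19, Mei:18, Nadia:21, Pablo:19, Rosa:15, Uma:29.
The smallest farness is 13, for Cal, so Cal has the highest closeness.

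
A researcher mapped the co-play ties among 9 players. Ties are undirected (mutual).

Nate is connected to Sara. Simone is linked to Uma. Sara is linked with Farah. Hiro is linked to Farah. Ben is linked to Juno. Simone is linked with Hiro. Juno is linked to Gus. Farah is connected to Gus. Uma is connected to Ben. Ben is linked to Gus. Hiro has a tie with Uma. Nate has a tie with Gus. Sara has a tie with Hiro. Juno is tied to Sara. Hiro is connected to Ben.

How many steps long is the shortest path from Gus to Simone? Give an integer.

3

One shortest route is Gus – Ben – Hiro – Simone, which uses 3 edges, and at distance 2 from Gus we only reach {Hiro, Sara, Uma}, which does not include Simone. So d(Gus,Simone) = 3.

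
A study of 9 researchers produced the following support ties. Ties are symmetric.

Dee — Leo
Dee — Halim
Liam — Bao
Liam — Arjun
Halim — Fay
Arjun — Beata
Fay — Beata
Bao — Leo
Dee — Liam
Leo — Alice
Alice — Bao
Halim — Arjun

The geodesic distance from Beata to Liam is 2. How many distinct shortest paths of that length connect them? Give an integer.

The shortest distance is 2, and the only length-2 path is Beata–Arjun–Liam. So there is exactly 1 shortest path.

1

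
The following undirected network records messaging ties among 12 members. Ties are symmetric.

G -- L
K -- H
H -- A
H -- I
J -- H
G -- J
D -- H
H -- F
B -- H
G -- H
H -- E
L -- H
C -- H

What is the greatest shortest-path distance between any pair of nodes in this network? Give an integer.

2

Eccentricity of each node (its greatest distance to any other): A:2, B:2, C:2, D:2, E:2, F:2, G:2, H:1, I:2, J:2, K:2, L:2.
The maximum eccentricity is 2, realized for instance by the pair J–I via J – H – I. So the diameter is 2.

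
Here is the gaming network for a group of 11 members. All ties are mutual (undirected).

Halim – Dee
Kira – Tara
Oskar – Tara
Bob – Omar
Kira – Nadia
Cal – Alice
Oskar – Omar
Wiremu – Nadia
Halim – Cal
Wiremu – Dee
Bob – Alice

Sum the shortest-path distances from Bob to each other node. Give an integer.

30

Distances from Bob: Alice:1, Cal:2, Dee:4, Halim:3, Kira:4, Nadia:5, Omar:1, Oskar:2, Tara:3, Wiremu:5.
Sum = 1 + 2 + 4 + 3 + 4 + 5 + 1 + 2 + 3 + 5 = 30.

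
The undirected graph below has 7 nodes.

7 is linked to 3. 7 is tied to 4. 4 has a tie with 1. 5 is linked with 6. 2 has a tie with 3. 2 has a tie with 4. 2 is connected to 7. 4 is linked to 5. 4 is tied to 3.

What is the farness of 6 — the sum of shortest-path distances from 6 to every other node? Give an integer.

15

Distances from 6: 1:3, 2:3, 3:3, 4:2, 5:1, 7:3.
Sum = 3 + 3 + 3 + 2 + 1 + 3 = 15.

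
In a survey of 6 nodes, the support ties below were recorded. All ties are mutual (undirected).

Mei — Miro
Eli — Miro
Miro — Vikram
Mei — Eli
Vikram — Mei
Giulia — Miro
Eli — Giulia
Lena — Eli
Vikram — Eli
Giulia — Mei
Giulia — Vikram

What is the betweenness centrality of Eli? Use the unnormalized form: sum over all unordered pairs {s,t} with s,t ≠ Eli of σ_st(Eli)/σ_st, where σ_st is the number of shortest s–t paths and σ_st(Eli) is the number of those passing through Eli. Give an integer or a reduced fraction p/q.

Pairs whose geodesics pass through Eli — Miro–Lena: 1; Mei–Lena: 1; Vikram–Lena: 1; Giulia–Lena: 1.
All other pairs contribute 0.
Summing the contributions gives betweenness(Eli) = 4.

4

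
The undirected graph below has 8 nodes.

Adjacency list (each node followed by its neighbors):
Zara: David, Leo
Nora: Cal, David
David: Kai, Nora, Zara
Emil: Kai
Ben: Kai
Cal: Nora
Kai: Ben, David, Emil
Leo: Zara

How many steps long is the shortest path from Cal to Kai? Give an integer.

3

One shortest route is Cal – Nora – David – Kai, which uses 3 edges, and at distance 2 from Cal we only reach {David}, which does not include Kai. So d(Cal,Kai) = 3.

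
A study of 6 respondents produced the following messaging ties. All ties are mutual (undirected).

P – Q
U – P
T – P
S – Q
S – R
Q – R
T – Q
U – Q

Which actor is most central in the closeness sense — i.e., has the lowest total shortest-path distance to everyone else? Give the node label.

Farness (sum of distances to all others) for each node — P:7, Q:5, R:8, S:8, T:8, U:8.
The smallest farness is 5, for Q, so Q has the highest closeness.

Q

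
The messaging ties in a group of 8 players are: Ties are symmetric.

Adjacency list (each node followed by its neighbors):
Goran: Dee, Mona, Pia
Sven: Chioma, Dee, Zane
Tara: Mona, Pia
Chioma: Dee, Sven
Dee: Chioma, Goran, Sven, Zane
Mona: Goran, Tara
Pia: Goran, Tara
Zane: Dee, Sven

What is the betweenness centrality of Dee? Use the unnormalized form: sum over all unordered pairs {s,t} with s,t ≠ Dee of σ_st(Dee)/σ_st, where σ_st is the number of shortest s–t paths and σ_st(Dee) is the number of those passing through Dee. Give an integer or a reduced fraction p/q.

Pairs whose geodesics pass through Dee — Zane–Chioma: 1/2; Zane–Pia: 1; Zane–Tara: 2/2; Zane–Goran: 1; Zane–Mona: 1; Sven–Pia: 1; Sven–Tara: 2/2; Sven–Goran: 1; Sven–Mona: 1; Chioma–Pia: 1; Chioma–Tara: 2/2; Chioma–Goran: 1; Chioma–Mona: 1.
All other pairs contribute 0.
Summing the contributions gives betweenness(Dee) = 25/2.

25/2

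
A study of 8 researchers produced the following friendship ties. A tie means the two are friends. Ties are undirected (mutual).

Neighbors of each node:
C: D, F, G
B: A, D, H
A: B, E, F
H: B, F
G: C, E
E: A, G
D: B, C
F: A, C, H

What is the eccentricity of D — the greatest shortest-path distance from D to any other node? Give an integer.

3

Distances from D: A:2, B:1, C:1, E:3, F:2, G:2, H:2.
The largest is 3 (to E), so the eccentricity of D is 3.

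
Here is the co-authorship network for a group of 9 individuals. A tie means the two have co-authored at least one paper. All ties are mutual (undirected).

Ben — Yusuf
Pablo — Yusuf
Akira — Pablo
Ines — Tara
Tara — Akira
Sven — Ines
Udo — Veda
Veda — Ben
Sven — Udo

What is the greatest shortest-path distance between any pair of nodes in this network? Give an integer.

Eccentricity of each node (its greatest distance to any other): Akira:4, Ben:4, Ines:4, Pablo:4, Sven:4, Tara:4, Udo:4, Veda:4, Yusuf:4.
The maximum eccentricity is 4, realized for instance by the pair Yusuf–Sven via Yusuf – Ben – Veda – Udo – Sven. So the diameter is 4.

4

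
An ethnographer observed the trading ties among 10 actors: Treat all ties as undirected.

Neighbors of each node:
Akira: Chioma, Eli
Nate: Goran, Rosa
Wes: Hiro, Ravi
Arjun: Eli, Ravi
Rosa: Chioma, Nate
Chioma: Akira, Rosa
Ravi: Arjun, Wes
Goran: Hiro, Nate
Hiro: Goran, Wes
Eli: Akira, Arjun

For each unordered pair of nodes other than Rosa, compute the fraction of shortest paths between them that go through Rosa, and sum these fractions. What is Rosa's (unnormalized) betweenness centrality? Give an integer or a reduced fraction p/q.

Pairs whose geodesics pass through Rosa — Nate–Arjun: 1/2; Nate–Eli: 1; Nate–Akira: 1; Nate–Chioma: 1; Goran–Eli: 1/2; Goran–Akira: 1; Goran–Chioma: 1; Hiro–Akira: 1/2; Hiro–Chioma: 1; Wes–Chioma: 1/2.
All other pairs contribute 0.
Summing the contributions gives betweenness(Rosa) = 8.

8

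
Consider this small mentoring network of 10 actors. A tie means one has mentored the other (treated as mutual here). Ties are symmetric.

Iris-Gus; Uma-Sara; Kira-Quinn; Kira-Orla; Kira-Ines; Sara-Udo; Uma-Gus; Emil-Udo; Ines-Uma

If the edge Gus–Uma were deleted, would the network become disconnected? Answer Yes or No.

Without the Gus–Uma edge there is no alternate route between Gus and Uma, so the network disconnects. It is a bridge.

Yes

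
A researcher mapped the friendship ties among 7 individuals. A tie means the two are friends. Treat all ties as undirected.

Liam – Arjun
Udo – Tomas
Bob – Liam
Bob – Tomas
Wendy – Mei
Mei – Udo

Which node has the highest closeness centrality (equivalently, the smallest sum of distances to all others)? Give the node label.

Farness (sum of distances to all others) for each node — Arjun:21, Bob:13, Liam:16, Mei:16, Tomas:12, Udo:13, Wendy:21.
The smallest farness is 12, for Tomas, so Tomas has the highest closeness.

Tomas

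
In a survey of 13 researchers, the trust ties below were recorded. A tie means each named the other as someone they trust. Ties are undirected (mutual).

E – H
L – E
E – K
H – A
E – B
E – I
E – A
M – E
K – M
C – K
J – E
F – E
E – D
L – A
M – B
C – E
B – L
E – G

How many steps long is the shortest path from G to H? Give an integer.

2

One shortest route is G – E – H, which uses 2 edges, and G and H are not directly tied, so nothing shorter exists. So d(G,H) = 2.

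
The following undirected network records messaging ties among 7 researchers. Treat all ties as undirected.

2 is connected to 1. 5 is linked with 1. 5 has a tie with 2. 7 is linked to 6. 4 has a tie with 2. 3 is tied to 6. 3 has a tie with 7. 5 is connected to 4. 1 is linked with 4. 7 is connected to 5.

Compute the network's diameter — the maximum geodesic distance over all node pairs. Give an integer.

Eccentricity of each node (its greatest distance to any other): 1:3, 2:3, 3:3, 4:3, 5:2, 6:3, 7:2.
The maximum eccentricity is 3, realized for instance by the pair 2–6 via 2 – 5 – 7 – 6. So the diameter is 3.

3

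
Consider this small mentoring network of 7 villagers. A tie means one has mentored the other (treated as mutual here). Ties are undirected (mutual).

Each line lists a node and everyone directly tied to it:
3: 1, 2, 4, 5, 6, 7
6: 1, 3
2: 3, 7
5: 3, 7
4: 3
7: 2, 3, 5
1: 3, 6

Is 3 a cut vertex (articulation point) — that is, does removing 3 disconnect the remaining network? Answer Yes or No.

Removing 3 leaves {1 and 6} with no path to {2, 5, and 7}, so the network splits into 3 components. 3 is a cut vertex.

Yes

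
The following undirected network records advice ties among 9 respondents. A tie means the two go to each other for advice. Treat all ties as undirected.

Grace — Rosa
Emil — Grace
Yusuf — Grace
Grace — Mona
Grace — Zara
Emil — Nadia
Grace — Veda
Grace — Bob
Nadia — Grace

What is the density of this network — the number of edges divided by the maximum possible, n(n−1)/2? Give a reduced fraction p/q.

1/4

There are 9 edges and 9 nodes, so the maximum possible is C(9,2) = 36.
Density = 9/36 = 1/4.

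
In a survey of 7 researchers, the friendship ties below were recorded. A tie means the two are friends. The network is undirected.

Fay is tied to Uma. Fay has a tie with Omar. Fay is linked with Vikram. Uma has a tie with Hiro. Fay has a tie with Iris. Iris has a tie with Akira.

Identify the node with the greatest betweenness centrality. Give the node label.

Fay

Unnormalized betweenness of each node: Akira:0, Fay:13, Hiro:0, Iris:5, Omar:0, Uma:5, Vikram:0.
Fay has the largest value, 13, making it the main broker — the node through which the most shortest paths run.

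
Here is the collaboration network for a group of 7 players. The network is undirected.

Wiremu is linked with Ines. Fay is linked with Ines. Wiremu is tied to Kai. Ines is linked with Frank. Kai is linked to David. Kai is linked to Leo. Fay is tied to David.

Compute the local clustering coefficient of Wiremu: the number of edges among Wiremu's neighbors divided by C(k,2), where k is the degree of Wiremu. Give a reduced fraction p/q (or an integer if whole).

Wiremu's neighbors: Ines and Kai (k = 2).
Possible neighbor pairs: C(2,2) = 1. Edges among them: none → e = 0.
Clustering(Wiremu) = 0/1.

0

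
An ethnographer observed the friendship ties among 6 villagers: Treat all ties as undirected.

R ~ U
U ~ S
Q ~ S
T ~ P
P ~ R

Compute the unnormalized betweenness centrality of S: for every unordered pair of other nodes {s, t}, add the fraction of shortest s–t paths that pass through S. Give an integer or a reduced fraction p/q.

Pairs whose geodesics pass through S — T–Q: 1; R–Q: 1; Q–U: 1; Q–P: 1.
All other pairs contribute 0.
Summing the contributions gives betweenness(S) = 4.

4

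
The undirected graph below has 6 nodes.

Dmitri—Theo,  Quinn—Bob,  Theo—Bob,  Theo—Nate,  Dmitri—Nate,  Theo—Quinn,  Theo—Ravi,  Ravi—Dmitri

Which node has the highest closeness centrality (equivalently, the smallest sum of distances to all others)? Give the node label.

Theo

Farness (sum of distances to all others) for each node — Bob:8, Dmitri:7, Nate:8, Quinn:8, Ravi:8, Theo:5.
The smallest farness is 5, for Theo, so Theo has the highest closeness.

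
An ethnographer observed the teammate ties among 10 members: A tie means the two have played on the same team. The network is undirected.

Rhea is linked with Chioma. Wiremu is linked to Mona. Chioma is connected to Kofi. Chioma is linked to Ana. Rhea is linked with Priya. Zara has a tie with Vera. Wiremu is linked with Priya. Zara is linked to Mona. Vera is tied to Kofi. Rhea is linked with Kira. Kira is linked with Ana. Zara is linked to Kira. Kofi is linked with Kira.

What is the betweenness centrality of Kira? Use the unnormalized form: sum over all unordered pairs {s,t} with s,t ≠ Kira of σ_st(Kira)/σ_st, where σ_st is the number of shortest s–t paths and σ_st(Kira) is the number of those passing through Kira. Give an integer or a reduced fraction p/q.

237/20

Pairs whose geodesics pass through Kira — Ana–Rhea: 1/2; Ana–Priya: 1/2; Ana–Wiremu: 2/3; Ana–Mona: 1; Ana–Zara: 1; Ana–Vera: 2/3; Ana–Kofi: 1/2; Chioma–Mona: 3/5; Chioma–Zara: 3/4; Rhea–Mona: 1/2; Rhea–Zara: 1; Rhea–Vera: 2/3; Rhea–Kofi: 1/2; Priya–Zara: 1/2 … (+5 more pairs).
All other pairs contribute 0.
Summing the contributions gives betweenness(Kira) = 237/20.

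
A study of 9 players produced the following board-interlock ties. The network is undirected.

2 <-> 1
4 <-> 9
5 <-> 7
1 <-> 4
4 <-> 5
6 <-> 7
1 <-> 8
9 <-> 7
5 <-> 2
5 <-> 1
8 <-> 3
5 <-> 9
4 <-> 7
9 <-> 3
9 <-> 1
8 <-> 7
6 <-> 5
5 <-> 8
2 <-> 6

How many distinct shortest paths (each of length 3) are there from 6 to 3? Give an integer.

The shortest distance is 3. The length-3 paths are: 6–7–8–3; 6–5–8–3; 6–5–9–3; 6–7–9–3.
That gives 4 distinct shortest paths.

4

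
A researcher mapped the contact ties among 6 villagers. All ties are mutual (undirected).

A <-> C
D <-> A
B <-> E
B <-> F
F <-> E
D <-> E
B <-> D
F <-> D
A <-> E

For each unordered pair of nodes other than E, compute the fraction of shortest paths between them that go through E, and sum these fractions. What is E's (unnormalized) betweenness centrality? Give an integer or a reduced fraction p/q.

2

Pairs whose geodesics pass through E — B–A: 1/2; B–C: 1/2; A–F: 1/2; F–C: 1/2.
All other pairs contribute 0.
Summing the contributions gives betweenness(E) = 2.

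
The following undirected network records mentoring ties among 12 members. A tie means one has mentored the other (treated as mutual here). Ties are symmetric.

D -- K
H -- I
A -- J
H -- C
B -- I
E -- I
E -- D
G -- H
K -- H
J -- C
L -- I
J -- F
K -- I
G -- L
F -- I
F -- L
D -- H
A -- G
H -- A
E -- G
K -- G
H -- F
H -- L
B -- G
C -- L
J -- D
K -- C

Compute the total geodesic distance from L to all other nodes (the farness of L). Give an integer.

17

Distances from L: A:2, B:2, C:1, D:2, E:2, F:1, G:1, H:1, I:1, J:2, K:2.
Sum = 2 + 2 + 1 + 2 + 2 + 1 + 1 + 1 + 1 + 2 + 2 = 17.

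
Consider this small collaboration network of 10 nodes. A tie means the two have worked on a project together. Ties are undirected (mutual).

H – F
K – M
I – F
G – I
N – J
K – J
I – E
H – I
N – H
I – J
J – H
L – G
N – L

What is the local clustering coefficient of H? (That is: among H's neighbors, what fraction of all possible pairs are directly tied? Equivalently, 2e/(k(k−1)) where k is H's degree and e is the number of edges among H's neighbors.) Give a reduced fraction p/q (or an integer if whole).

H's neighbors: F, I, J, and N (k = 4).
Possible neighbor pairs: C(4,2) = 6. Edges among them: F–I, I–J, J–N → e = 3.
Clustering(H) = 3/6 = 1/2.

1/2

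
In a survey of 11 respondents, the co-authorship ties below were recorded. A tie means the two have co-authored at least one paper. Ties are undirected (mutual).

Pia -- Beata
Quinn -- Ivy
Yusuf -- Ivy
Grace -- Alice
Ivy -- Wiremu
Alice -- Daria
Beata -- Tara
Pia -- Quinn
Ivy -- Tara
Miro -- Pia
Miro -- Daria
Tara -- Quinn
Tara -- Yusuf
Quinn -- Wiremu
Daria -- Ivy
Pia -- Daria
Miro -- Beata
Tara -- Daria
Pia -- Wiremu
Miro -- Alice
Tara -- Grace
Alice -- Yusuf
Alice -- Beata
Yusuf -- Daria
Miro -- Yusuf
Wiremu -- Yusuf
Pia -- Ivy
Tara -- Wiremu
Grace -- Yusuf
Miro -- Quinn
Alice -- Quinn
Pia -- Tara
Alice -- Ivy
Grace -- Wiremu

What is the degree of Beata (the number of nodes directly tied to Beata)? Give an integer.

4

Beata is directly tied to Alice, Miro, Pia, and Tara. That is 4 neighbors, so the degree of Beata is 4.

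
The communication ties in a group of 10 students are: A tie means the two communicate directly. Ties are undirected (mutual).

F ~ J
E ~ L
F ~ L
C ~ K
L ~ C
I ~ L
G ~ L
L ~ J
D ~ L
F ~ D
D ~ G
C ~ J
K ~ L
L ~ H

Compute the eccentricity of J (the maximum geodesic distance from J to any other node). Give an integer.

Distances from J: C:1, D:2, E:2, F:1, G:2, H:2, I:2, K:2, L:1.
The largest is 2 (to D, E, K, I, H, and G), so the eccentricity of J is 2.

2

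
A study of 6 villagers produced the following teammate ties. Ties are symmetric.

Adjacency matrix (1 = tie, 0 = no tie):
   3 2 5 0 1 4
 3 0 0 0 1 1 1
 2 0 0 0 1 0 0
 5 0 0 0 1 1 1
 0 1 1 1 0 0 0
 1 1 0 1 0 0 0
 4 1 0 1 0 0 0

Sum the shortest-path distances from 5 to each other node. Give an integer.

Distances from 5: 0:1, 1:1, 2:2, 3:2, 4:1.
Sum = 1 + 1 + 2 + 2 + 1 = 7.

7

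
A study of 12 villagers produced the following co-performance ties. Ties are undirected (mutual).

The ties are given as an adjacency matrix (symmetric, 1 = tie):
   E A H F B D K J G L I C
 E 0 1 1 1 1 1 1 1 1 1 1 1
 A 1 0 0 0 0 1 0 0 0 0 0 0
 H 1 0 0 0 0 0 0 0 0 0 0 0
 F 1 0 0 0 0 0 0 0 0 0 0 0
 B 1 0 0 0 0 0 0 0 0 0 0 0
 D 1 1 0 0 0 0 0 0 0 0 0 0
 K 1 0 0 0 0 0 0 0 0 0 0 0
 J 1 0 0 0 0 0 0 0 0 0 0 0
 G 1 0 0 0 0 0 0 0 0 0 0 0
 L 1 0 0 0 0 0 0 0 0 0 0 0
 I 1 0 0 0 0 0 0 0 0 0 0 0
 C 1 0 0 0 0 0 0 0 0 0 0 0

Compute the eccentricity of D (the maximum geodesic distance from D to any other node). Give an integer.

2

Distances from D: A:1, B:2, C:2, E:1, F:2, G:2, H:2, I:2, J:2, K:2, L:2.
The largest is 2 (to H, F, B, K, J, G, L, I, and C), so the eccentricity of D is 2.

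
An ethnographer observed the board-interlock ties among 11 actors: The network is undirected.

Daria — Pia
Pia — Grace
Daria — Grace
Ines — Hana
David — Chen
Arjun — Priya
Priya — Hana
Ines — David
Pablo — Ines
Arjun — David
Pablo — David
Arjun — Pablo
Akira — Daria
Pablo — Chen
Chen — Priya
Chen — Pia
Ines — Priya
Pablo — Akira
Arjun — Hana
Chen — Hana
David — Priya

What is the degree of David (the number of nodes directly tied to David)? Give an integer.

David is directly tied to Arjun, Chen, Ines, Pablo, and Priya. That is 5 neighbors, so the degree of David is 5.

5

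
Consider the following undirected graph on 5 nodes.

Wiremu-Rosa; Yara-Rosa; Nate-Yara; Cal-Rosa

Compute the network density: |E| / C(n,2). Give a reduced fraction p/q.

There are 4 edges and 5 nodes, so the maximum possible is C(5,2) = 10.
Density = 4/10 = 2/5.

2/5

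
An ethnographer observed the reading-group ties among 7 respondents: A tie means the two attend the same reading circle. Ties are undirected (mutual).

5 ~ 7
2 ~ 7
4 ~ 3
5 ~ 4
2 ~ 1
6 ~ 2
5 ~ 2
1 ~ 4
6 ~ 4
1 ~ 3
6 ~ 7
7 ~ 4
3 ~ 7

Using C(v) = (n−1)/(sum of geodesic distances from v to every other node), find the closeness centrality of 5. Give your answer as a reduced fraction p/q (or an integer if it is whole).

Distances from 5: 1:2, 2:1, 3:2, 4:1, 6:2, 7:1. Sum = 9.
n = 7, so closeness = 6/9 = 2/3.

2/3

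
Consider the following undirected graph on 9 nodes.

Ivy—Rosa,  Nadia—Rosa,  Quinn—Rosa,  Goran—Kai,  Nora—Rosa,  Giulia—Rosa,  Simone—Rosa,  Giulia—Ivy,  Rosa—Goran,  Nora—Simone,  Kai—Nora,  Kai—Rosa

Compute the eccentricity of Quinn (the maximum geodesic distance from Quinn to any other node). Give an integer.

2

Distances from Quinn: Giulia:2, Goran:2, Ivy:2, Kai:2, Nadia:2, Nora:2, Rosa:1, Simone:2.
The largest is 2 (to Kai, Nora, Ivy, Nadia, Giulia, Simone, and Goran), so the eccentricity of Quinn is 2.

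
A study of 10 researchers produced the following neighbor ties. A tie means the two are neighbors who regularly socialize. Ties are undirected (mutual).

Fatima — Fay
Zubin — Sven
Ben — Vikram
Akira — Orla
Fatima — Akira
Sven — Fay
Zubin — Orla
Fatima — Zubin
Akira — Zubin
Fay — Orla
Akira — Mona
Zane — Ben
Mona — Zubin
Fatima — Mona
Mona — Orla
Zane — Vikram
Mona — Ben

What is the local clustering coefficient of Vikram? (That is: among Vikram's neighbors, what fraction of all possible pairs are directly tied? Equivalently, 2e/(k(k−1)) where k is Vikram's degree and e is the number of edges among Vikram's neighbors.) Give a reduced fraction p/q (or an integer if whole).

1

Vikram's neighbors: Ben and Zane (k = 2).
Possible neighbor pairs: C(2,2) = 1. Edges among them: Ben–Zane → e = 1.
Clustering(Vikram) = 1/1.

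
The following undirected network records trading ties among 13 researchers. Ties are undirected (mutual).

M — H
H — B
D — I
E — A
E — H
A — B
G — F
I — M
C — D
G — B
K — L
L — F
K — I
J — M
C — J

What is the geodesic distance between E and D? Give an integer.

4

One shortest route is E – H – M – I – D, which uses 4 edges, and at distance 3 from E we only reach {G, I, J}, which does not include D. So d(E,D) = 4.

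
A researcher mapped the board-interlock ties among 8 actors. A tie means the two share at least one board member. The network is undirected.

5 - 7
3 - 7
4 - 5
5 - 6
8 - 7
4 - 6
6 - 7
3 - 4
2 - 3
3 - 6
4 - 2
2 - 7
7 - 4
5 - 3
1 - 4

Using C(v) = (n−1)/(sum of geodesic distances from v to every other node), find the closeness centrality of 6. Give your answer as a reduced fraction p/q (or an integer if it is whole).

Distances from 6: 1:2, 2:2, 3:1, 4:1, 5:1, 7:1, 8:2. Sum = 10.
n = 8, so closeness = 7/10.

7/10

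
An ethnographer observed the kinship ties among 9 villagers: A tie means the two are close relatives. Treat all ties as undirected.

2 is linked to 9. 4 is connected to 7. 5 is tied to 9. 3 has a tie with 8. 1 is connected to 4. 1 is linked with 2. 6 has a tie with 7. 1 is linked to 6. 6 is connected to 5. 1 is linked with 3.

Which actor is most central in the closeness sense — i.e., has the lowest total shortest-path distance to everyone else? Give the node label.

1

Farness (sum of distances to all others) for each node — 1:12, 2:16, 3:17, 4:17, 5:18, 6:14, 7:19, 8:24, 9:19.
The smallest farness is 12, for 1, so 1 has the highest closeness.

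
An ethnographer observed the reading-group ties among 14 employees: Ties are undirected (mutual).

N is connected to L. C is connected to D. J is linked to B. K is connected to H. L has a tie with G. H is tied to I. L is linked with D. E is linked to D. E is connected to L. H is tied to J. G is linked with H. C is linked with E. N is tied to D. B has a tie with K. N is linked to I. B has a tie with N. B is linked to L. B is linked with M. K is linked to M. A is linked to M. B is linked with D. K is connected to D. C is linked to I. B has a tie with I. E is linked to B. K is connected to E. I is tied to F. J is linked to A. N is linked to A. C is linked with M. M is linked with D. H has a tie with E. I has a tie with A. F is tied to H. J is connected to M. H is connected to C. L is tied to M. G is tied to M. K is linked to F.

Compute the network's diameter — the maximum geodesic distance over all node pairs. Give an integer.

3

Eccentricity of each node (its greatest distance to any other): A:3, B:2, C:2, D:2, E:3, F:3, G:2, H:2, I:2, J:2, K:2, L:3, M:2, N:2.
The maximum eccentricity is 3, realized for instance by the pair A–E via A – N – D – E. So the diameter is 3.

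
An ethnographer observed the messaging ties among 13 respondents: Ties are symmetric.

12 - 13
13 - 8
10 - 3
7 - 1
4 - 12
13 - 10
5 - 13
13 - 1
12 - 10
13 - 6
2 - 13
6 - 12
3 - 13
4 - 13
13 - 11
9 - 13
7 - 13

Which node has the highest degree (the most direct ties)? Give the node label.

Degrees — 1:2, 2:1, 3:2, 4:2, 5:1, 6:2, 7:2, 8:1, 9:1, 10:3, 11:1, 12:4, 13:12.
The maximum is 12, attained only by 13.

13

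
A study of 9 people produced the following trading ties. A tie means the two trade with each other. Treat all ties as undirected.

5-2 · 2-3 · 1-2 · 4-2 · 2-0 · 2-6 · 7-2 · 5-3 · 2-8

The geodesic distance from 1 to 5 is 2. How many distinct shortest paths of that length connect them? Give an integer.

The shortest distance is 2, and the only length-2 path is 1–2–5. So there is exactly 1 shortest path.

1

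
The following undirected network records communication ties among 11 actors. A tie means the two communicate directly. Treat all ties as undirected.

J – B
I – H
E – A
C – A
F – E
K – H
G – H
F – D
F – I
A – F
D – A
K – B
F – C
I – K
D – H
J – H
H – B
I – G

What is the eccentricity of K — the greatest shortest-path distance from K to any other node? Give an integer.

3

Distances from K: A:3, B:1, C:3, D:2, E:3, F:2, G:2, H:1, I:1, J:2.
The largest is 3 (to C, A, and E), so the eccentricity of K is 3.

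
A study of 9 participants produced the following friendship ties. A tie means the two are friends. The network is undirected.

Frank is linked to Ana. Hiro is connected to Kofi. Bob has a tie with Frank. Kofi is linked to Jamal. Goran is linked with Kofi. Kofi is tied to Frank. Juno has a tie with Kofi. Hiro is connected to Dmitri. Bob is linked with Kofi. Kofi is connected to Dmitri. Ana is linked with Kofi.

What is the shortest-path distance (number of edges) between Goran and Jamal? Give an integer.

2

One shortest route is Goran – Kofi – Jamal, which uses 2 edges, and Goran and Jamal are not directly tied, so nothing shorter exists. So d(Goran,Jamal) = 2.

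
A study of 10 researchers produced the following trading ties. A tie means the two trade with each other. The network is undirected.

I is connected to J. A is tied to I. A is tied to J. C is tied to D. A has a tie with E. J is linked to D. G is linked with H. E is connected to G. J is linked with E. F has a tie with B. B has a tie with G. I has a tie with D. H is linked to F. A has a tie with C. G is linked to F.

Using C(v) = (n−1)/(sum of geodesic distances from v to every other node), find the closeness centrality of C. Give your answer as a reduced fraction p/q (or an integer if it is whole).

9/23

Distances from C: A:1, B:4, D:1, E:2, F:4, G:3, H:4, I:2, J:2. Sum = 23.
n = 10, so closeness = 9/23.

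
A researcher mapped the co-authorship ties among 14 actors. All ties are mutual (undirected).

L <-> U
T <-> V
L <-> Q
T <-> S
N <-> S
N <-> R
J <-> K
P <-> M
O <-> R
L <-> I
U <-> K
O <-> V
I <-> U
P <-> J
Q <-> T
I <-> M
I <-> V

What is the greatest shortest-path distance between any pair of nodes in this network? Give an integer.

Eccentricity of each node (its greatest distance to any other): I:4, J:7, K:6, L:4, M:5, N:7, O:5, P:6, Q:4, R:6, S:6, T:5, U:5, V:4.
The maximum eccentricity is 7, realized for instance by the pair N–J via N – S – T – Q – L – U – K – J. So the diameter is 7.

7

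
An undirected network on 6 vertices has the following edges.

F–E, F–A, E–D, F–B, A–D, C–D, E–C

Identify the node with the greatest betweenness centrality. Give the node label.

F

Unnormalized betweenness of each node: A:1, B:0, C:0, D:3/2, E:3, F:9/2.
F has the largest value, 9/2, making it the main broker — the node through which the most shortest paths run.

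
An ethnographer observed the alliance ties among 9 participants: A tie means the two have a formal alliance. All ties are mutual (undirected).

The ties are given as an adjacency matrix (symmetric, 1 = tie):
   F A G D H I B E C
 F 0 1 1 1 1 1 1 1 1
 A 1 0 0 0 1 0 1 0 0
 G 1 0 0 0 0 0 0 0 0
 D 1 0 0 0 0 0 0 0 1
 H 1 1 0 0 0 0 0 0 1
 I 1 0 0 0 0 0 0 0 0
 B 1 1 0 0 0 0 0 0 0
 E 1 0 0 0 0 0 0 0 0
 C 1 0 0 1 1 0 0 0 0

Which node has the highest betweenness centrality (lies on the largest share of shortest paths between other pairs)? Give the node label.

F

Unnormalized betweenness of each node: A:1/2, B:0, C:1/2, D:0, E:0, F:45/2, G:0, H:1/2, I:0.
F has the largest value, 45/2, making it the main broker — the node through which the most shortest paths run.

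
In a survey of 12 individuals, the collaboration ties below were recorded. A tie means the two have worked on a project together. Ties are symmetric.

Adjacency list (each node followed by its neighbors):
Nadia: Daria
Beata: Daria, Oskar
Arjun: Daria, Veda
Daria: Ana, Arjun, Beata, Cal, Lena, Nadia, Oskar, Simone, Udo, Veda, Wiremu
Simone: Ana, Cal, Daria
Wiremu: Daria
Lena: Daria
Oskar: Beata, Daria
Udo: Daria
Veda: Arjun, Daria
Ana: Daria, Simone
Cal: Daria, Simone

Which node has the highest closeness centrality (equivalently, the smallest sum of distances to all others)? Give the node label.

Daria

Farness (sum of distances to all others) for each node — Ana:20, Arjun:20, Beata:20, Cal:20, Daria:11, Lena:21, Nadia:21, Oskar:20, Simone:19, Udo:21, Veda:20, Wiremu:21.
The smallest farness is 11, for Daria, so Daria has the highest closeness.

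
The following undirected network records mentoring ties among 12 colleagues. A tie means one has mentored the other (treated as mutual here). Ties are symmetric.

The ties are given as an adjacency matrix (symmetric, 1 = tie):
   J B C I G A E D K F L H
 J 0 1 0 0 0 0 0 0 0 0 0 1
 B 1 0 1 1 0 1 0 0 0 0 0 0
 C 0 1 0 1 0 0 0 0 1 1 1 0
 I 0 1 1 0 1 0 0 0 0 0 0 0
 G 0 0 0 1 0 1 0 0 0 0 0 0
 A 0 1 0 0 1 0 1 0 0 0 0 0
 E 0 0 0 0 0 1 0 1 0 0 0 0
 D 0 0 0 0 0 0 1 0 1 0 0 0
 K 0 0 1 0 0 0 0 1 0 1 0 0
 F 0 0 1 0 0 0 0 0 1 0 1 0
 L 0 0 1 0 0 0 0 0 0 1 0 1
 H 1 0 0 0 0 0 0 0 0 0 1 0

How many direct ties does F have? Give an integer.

F is directly tied to C, K, and L. That is 3 neighbors, so the degree of F is 3.

3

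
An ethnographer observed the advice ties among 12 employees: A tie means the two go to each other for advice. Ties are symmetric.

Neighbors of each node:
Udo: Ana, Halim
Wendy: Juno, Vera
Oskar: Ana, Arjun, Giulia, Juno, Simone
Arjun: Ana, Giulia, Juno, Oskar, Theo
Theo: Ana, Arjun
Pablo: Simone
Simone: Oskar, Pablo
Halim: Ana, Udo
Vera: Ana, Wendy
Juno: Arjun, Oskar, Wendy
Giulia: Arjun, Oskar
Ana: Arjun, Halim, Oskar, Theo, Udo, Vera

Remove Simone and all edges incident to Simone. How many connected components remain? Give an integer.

Without Simone, the remaining ties split the others into: {Ana, Arjun, Giulia, Halim, Juno, Oskar, Theo, Udo, Vera, Wendy}; {Pablo}.
That's 2 separate components.

2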